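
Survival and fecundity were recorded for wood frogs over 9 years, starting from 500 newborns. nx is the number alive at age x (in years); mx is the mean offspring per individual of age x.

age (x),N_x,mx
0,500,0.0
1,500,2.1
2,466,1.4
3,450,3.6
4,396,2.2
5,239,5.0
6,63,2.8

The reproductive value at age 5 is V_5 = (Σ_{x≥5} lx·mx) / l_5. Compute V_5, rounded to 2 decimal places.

5.74

lx = nx/n0 = nx/500: 1, 1, 0.932, 0.9, 0.792, 0.478, 0.126
lx·mx for x ≥ 5: 2.39, 0.3528 → sum = 2.7428
V_5 = 2.7428 / l_5 = 2.7428 / 0.478 = 5.738075… → 5.74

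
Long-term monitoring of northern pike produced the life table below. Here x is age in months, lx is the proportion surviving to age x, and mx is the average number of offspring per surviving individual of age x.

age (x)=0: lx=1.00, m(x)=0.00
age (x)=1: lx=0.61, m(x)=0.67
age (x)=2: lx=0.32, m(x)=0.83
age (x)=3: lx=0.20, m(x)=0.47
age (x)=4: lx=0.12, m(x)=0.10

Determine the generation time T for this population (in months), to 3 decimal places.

lx·mx: 0, 0.4087, 0.2656, 0.094, 0.012 → R0 = 0.7803
x·lx·mx: 0, 0.4087, 0.5312, 0.282, 0.048 → Σ = 1.2699
T = 1.2699 / 0.7803 = 1.627451… → 1.627

1.627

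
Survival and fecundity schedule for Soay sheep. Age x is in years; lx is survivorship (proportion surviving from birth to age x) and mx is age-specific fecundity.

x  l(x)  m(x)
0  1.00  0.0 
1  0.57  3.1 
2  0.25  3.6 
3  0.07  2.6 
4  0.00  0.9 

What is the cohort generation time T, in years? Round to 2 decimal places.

lx·mx: 0, 1.767, 0.9, 0.182, 0 → R0 = 2.849
x·lx·mx: 0, 1.767, 1.8, 0.546, 0 → Σ = 4.113
T = 4.113 / 2.849 = 1.443664… → 1.44

1.44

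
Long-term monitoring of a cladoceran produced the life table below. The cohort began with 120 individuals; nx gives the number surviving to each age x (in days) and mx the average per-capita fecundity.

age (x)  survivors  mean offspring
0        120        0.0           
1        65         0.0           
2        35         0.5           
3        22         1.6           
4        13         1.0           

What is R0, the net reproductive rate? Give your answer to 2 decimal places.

0.55

lx = nx/n0 = nx/120: 1, 0.54167…, 0.29167…, 0.18333…, 0.10833…
lx·mx by age: 0, 0, 0.145833…, 0.293333…, 0.108333…
R0 = Σ lx·mx = 0.5475… → 0.55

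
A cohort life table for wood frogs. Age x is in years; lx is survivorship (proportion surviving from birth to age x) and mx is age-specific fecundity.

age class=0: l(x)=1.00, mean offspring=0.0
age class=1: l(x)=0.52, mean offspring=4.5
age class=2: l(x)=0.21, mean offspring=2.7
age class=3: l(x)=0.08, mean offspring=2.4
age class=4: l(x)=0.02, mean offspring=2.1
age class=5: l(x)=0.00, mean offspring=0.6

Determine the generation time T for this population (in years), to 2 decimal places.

lx·mx: 0, 2.34, 0.567, 0.192, 0.042, 0 → R0 = 3.141
x·lx·mx: 0, 2.34, 1.134, 0.576, 0.168, 0 → Σ = 4.218
T = 4.218 / 3.141 = 1.342884… → 1.34

1.34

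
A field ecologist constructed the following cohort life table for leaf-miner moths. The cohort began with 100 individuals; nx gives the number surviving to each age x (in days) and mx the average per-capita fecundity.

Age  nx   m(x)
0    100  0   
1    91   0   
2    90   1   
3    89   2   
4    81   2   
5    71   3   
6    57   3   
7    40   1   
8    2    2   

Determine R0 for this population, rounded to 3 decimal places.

8.580

lx = nx/n0 = nx/100: 1, 0.91, 0.9, 0.89, 0.81, 0.71, 0.57, 0.4, 0.02
lx·mx by age: 0, 0, 0.9, 1.78, 1.62, 2.13, 1.71, 0.4, 0.04
R0 = Σ lx·mx = 8.58 → 8.580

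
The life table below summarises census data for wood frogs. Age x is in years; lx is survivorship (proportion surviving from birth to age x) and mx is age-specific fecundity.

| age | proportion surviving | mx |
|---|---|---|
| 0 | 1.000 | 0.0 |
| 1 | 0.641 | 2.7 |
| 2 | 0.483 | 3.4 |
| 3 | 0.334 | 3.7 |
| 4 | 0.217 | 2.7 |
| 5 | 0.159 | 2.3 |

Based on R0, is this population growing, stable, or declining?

growing

R0 = Σ lx·mx = 0 + 1.7307 + 1.6422 + 1.2358 + 0.5859 + 0.3657 = 5.5603
R0 > 1, so the population is growing.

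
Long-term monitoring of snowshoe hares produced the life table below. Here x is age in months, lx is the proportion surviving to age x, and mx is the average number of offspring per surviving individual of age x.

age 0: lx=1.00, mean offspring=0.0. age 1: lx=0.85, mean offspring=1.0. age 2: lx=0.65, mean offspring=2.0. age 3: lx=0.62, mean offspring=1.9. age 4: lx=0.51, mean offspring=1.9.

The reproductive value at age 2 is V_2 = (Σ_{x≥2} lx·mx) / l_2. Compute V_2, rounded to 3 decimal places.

lx·mx for x ≥ 2: 1.3, 1.178, 0.969 → sum = 3.447
V_2 = 3.447 / l_2 = 3.447 / 0.65 = 5.303077… → 5.303

5.303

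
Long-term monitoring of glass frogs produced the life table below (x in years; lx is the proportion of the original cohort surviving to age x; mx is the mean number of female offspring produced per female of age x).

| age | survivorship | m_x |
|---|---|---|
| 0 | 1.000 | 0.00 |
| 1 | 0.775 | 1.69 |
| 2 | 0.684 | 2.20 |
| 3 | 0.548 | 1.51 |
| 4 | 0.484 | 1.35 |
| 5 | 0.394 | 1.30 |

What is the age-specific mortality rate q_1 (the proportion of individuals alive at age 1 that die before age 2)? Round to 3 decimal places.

0.117

q_1 = (l_1 − l_2) / l_1 = (0.775 − 0.684) / 0.775
     = 0.091 / 0.775 = 0.117419… → 0.117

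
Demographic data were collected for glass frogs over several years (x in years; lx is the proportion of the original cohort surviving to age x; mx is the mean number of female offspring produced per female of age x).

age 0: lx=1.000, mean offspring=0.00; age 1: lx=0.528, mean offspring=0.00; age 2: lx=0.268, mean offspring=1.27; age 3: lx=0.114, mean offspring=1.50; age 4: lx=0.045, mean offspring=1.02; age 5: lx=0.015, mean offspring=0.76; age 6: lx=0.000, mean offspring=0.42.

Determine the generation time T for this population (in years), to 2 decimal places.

2.52

lx·mx: 0, 0, 0.34036, 0.171, 0.0459, 0.0114, 0 → R0 = 0.56866
x·lx·mx: 0, 0, 0.68072, 0.513, 0.1836, 0.057, 0 → Σ = 1.43432
T = 1.43432 / 0.56866 = 2.52228… → 2.52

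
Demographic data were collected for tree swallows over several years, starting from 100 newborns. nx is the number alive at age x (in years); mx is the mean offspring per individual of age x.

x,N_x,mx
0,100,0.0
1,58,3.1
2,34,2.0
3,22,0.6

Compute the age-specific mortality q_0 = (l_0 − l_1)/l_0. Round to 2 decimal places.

lx = nx/n0 = nx/100: 1, 0.58, 0.34, 0.22
q_0 = (l_0 − l_1) / l_0 = (1 − 0.58) / 1
     = 0.42 / 1 = 0.42 → 0.42

0.42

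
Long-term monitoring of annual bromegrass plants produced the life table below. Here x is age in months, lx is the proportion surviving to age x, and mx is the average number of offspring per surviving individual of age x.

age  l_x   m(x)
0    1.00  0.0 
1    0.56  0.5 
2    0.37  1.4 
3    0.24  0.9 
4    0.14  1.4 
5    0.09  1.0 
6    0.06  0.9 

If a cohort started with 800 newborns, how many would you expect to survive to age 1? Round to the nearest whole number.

448

Expected survivors = N0 · l_1 = 800 × 0.56 = 448 → 448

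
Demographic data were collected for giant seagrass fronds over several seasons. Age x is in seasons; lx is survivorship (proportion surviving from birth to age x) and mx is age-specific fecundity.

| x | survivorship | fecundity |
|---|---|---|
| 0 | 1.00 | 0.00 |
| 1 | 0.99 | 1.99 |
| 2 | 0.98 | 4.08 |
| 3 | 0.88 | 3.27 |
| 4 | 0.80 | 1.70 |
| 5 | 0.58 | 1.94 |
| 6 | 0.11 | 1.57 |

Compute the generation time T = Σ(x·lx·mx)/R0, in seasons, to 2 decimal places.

lx·mx: 0, 1.9701, 3.9984, 2.8776, 1.36, 1.1252, 0.1727 → R0 = 11.504
x·lx·mx: 0, 1.9701, 7.9968, 8.6328, 5.44, 5.626, 1.0362 → Σ = 30.7019
T = 30.7019 / 11.504 = 2.668802… → 2.67

2.67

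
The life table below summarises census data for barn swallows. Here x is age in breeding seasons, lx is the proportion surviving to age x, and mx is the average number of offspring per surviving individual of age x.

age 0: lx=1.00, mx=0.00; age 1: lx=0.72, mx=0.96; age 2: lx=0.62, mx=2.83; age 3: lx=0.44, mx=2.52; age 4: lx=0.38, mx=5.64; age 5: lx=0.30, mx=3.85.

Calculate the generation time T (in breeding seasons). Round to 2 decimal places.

lx·mx: 0, 0.6912, 1.7546, 1.1088, 2.1432, 1.155 → R0 = 6.8528
x·lx·mx: 0, 0.6912, 3.5092, 3.3264, 8.5728, 5.775 → Σ = 21.8746
T = 21.8746 / 6.8528 = 3.192067… → 3.19

3.19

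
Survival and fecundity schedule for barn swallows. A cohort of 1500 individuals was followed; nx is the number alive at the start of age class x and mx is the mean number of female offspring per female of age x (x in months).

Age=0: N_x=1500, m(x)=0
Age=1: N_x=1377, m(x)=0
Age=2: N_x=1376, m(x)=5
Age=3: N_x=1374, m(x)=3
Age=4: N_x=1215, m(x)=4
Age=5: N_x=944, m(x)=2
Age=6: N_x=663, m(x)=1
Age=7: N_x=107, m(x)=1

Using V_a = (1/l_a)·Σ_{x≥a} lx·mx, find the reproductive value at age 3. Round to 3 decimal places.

8.472

lx = nx/n0 = nx/1500: 1, 0.918, 0.91733…, 0.916, 0.81, 0.62933…, 0.442, 0.07133…
lx·mx for x ≥ 3: 2.748, 3.24, 1.258667…, 0.442, 0.071333… → sum = 7.76…
V_3 = 7.76… / l_3 = 7.76… / 0.916 = 8.471616… → 8.472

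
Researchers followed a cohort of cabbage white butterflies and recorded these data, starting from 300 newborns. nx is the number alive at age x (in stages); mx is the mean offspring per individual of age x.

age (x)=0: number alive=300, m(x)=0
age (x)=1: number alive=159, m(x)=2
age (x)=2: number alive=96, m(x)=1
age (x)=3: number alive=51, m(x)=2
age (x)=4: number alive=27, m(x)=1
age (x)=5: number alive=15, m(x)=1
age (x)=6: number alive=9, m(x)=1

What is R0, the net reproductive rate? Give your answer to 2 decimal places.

1.89

lx = nx/n0 = nx/300: 1, 0.53, 0.32, 0.17, 0.09, 0.05, 0.03
lx·mx by age: 0, 1.06, 0.32, 0.34, 0.09, 0.05, 0.03
R0 = Σ lx·mx = 1.89 → 1.89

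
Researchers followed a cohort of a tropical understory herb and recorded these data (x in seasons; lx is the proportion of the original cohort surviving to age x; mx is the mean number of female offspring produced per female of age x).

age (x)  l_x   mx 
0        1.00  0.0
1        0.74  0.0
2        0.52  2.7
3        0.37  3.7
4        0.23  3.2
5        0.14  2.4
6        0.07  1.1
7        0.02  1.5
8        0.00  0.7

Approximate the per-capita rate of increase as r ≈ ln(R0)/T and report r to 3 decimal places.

R0 = Σ lx·mx = 0 + 0 + 1.404 + 1.369 + 0.736 + 0.336 + 0.077 + 0.03 + 0 = 3.952
Σ x·lx·mx = 12.211; T = 12.211/3.952 = 3.08983…
r ≈ ln(R0)/T = ln(3.952)/3.08983… = 0.44476… → 0.445

0.445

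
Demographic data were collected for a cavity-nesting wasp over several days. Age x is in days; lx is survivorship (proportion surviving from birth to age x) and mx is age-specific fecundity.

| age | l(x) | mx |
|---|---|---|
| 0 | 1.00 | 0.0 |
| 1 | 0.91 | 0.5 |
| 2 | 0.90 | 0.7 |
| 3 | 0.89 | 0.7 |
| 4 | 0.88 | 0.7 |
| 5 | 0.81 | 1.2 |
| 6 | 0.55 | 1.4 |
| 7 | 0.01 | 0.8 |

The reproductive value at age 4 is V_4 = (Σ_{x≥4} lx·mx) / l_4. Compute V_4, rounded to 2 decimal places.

lx·mx for x ≥ 4: 0.616, 0.972, 0.77, 0.008 → sum = 2.366
V_4 = 2.366 / l_4 = 2.366 / 0.88 = 2.688636… → 2.69

2.69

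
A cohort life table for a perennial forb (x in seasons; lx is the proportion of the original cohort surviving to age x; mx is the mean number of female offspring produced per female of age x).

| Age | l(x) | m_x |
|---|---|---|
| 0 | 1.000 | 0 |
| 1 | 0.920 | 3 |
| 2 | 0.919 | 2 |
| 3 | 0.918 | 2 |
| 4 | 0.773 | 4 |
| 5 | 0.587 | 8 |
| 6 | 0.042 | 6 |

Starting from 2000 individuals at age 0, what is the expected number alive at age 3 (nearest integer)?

1836

Expected survivors = N0 · l_3 = 2000 × 0.918 = 1836 → 1836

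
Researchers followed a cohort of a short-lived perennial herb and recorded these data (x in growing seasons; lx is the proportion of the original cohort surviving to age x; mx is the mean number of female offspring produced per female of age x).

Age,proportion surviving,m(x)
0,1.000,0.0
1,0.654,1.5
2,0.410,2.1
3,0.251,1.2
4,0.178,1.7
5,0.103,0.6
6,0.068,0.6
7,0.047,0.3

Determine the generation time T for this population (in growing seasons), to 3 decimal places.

lx·mx: 0, 0.981, 0.861, 0.3012, 0.3026, 0.0618, 0.0408, 0.0141 → R0 = 2.5625
x·lx·mx: 0, 0.981, 1.722, 0.9036, 1.2104, 0.309, 0.2448, 0.0987 → Σ = 5.4695
T = 5.4695 / 2.5625 = 2.134439… → 2.134

2.134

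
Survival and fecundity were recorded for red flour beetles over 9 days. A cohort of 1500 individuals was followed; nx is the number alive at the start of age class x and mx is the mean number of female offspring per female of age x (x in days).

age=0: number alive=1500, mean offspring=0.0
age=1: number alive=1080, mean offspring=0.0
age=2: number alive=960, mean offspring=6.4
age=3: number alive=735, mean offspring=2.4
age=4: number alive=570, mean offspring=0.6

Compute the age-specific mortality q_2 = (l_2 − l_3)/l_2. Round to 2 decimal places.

lx = nx/n0 = nx/1500: 1, 0.72, 0.64, 0.49, 0.38
q_2 = (l_2 − l_3) / l_2 = (0.64 − 0.49) / 0.64
     = 0.15 / 0.64 = 0.234375 → 0.23

0.23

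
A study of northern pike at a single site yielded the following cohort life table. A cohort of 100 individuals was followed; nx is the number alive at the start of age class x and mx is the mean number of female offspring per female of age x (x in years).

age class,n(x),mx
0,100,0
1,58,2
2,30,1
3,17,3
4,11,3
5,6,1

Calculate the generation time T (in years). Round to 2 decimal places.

lx = nx/n0 = nx/100: 1, 0.58, 0.3, 0.17, 0.11, 0.06
lx·mx: 0, 1.16, 0.3, 0.51, 0.33, 0.06 → R0 = 2.36
x·lx·mx: 0, 1.16, 0.6, 1.53, 1.32, 0.3 → Σ = 4.91
T = 4.91 / 2.36 = 2.080508… → 2.08

2.08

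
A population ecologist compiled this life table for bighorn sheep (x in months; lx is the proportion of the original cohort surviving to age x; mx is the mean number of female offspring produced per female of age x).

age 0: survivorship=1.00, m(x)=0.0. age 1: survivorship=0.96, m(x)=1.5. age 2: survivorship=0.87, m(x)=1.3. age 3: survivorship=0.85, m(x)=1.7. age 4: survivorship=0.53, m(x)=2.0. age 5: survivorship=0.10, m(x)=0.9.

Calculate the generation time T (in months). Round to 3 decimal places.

2.464

lx·mx: 0, 1.44, 1.131, 1.445, 1.06, 0.09 → R0 = 5.166
x·lx·mx: 0, 1.44, 2.262, 4.335, 4.24, 0.45 → Σ = 12.727
T = 12.727 / 5.166 = 2.463608… → 2.464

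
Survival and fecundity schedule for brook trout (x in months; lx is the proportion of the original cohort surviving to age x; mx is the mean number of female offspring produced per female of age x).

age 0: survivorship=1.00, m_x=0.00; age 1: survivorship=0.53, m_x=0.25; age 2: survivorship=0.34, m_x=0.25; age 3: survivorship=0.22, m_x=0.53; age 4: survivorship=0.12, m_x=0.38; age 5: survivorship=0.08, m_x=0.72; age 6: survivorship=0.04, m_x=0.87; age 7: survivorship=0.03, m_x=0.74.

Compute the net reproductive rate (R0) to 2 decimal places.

lx·mx by age: 0, 0.1325, 0.085, 0.1166, 0.0456, 0.0576, 0.0348, 0.0222
R0 = Σ lx·mx = 0.4943 → 0.49

0.49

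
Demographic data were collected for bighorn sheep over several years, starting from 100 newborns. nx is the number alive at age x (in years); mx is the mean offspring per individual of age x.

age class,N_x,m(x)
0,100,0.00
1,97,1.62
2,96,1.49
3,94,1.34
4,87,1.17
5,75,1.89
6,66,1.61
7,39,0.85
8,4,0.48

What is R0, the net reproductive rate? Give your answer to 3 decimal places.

8.110

lx = nx/n0 = nx/100: 1, 0.97, 0.96, 0.94, 0.87, 0.75, 0.66, 0.39, 0.04
lx·mx by age: 0, 1.5714, 1.4304, 1.2596, 1.0179, 1.4175, 1.0626, 0.3315, 0.0192
R0 = Σ lx·mx = 8.1101 → 8.110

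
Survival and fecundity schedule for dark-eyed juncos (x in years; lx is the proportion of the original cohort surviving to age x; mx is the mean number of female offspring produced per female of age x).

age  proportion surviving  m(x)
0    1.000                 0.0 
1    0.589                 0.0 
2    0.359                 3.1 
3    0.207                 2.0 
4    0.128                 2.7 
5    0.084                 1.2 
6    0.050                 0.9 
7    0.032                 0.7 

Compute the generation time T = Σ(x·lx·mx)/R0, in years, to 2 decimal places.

lx·mx: 0, 0, 1.1129, 0.414, 0.3456, 0.1008, 0.045, 0.0224 → R0 = 2.0407
x·lx·mx: 0, 0, 2.2258, 1.242, 1.3824, 0.504, 0.27, 0.1568 → Σ = 5.781
T = 5.781 / 2.0407 = 2.832851… → 2.83

2.83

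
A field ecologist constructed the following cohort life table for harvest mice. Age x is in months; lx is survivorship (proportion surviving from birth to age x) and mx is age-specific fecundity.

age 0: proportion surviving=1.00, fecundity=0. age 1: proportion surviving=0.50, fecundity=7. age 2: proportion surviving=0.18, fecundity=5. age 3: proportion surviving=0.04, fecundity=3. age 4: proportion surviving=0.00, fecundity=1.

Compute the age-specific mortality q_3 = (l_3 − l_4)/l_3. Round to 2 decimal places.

1.00

q_3 = (l_3 − l_4) / l_3 = (0.04 − 0) / 0.04
     = 0.04 / 0.04 = 1 → 1.00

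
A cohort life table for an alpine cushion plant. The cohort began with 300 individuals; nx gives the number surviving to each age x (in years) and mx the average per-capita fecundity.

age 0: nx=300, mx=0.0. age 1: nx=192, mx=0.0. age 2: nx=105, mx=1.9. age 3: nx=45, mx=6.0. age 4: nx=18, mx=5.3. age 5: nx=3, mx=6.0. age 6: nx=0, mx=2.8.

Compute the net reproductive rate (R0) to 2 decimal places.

lx = nx/n0 = nx/300: 1, 0.64, 0.35, 0.15, 0.06, 0.01, 0
lx·mx by age: 0, 0, 0.665, 0.9, 0.318, 0.06, 0
R0 = Σ lx·mx = 1.943 → 1.94

1.94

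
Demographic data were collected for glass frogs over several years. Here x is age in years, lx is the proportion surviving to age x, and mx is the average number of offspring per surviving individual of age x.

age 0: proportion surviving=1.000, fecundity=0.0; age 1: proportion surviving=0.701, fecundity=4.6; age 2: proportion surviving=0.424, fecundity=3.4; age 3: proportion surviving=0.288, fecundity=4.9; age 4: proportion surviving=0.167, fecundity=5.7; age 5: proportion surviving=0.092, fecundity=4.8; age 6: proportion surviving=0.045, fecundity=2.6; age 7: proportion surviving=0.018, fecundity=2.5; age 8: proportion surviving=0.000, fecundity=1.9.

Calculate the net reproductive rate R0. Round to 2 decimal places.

lx·mx by age: 0, 3.2246, 1.4416, 1.4112, 0.9519, 0.4416, 0.117, 0.045, 0
R0 = Σ lx·mx = 7.6329 → 7.63

7.63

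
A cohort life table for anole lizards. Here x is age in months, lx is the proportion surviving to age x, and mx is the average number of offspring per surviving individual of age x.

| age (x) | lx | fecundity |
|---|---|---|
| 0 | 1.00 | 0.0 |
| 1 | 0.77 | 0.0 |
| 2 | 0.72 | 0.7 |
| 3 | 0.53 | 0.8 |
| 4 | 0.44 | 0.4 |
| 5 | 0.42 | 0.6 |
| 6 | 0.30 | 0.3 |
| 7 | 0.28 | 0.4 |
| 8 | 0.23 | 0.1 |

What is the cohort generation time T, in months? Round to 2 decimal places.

3.64

lx·mx: 0, 0, 0.504, 0.424, 0.176, 0.252, 0.09, 0.112, 0.023 → R0 = 1.581
x·lx·mx: 0, 0, 1.008, 1.272, 0.704, 1.26, 0.54, 0.784, 0.184 → Σ = 5.752
T = 5.752 / 1.581 = 3.638204… → 3.64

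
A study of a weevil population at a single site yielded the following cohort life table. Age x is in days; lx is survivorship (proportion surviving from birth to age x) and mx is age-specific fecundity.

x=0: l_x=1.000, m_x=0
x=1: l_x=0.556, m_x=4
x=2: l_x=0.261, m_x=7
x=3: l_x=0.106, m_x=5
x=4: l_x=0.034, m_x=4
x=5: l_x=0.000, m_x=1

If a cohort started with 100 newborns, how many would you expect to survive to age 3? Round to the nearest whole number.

Expected survivors = N0 · l_3 = 100 × 0.106 = 10.6 → 11

11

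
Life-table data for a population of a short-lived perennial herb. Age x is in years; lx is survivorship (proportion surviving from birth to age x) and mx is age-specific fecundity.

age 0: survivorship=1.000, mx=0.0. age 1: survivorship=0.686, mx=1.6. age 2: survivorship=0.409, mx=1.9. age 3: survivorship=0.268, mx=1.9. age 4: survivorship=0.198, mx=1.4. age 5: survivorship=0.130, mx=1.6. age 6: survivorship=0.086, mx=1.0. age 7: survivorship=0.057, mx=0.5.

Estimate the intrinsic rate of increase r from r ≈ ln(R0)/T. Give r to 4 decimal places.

R0 = Σ lx·mx = 0 + 1.0976 + 0.7771 + 0.5092 + 0.2772 + 0.208 + 0.086 + 0.0285 = 2.9836
Σ x·lx·mx = 7.0437; T = 7.0437/2.9836 = 2.36081…
r ≈ ln(R0)/T = ln(2.9836)/2.36081… = 0.463033… → 0.4630

0.4630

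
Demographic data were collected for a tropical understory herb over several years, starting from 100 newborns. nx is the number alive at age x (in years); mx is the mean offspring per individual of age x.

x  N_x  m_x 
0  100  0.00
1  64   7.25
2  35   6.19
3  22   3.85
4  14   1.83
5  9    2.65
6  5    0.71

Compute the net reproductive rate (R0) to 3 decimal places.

lx = nx/n0 = nx/100: 1, 0.64, 0.35, 0.22, 0.14, 0.09, 0.05
lx·mx by age: 0, 4.64, 2.1665, 0.847, 0.2562, 0.2385, 0.0355
R0 = Σ lx·mx = 8.1837 → 8.184

8.184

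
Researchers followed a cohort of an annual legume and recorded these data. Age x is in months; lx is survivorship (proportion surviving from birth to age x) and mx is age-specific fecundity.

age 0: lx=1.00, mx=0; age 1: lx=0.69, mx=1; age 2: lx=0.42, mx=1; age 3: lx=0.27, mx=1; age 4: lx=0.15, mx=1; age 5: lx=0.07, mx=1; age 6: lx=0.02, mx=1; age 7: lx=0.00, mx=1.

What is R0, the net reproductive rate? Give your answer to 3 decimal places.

lx·mx by age: 0, 0.69, 0.42, 0.27, 0.15, 0.07, 0.02, 0
R0 = Σ lx·mx = 1.62 → 1.620

1.620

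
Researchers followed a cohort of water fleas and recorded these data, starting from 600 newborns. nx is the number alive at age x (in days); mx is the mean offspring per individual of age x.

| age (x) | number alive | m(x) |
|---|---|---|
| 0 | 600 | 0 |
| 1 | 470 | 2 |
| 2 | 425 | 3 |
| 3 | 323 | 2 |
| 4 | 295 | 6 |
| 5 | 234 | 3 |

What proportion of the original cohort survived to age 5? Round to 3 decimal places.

l_5 = n_5/n_0 = 234/600 = 0.39 → 0.390

0.390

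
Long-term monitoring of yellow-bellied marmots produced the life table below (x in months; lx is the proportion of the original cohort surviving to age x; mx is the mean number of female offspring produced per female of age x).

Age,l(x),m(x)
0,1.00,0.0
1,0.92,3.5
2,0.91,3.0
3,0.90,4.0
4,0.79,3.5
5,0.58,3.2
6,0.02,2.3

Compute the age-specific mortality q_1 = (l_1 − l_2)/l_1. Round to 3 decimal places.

q_1 = (l_1 − l_2) / l_1 = (0.92 − 0.91) / 0.92
     = 0.01 / 0.92 = 0.01087… → 0.011

0.011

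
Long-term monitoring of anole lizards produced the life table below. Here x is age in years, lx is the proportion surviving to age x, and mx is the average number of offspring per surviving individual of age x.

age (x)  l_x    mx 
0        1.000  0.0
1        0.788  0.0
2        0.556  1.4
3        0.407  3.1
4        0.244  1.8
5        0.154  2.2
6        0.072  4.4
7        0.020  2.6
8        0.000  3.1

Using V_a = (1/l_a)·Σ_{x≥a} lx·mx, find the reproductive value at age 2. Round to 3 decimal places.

lx·mx for x ≥ 2: 0.7784, 1.2617, 0.4392, 0.3388, 0.3168, 0.052, 0 → sum = 3.1869
V_2 = 3.1869 / l_2 = 3.1869 / 0.556 = 5.731835… → 5.732

5.732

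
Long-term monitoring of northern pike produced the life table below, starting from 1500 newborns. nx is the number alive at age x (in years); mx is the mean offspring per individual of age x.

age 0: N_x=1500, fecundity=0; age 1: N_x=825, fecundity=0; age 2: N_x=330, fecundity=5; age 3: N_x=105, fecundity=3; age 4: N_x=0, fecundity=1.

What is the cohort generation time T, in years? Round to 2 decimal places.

lx = nx/n0 = nx/1500: 1, 0.55, 0.22, 0.07, 0
lx·mx: 0, 0, 1.1, 0.21, 0 → R0 = 1.31
x·lx·mx: 0, 0, 2.2, 0.63, 0 → Σ = 2.83
T = 2.83 / 1.31 = 2.160305… → 2.16

2.16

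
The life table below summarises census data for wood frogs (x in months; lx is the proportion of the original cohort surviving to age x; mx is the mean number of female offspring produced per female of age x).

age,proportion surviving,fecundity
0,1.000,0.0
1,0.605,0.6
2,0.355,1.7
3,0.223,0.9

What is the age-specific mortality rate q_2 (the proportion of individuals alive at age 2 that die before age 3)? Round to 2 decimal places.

q_2 = (l_2 − l_3) / l_2 = (0.355 − 0.223) / 0.355
     = 0.132 / 0.355 = 0.371831… → 0.37

0.37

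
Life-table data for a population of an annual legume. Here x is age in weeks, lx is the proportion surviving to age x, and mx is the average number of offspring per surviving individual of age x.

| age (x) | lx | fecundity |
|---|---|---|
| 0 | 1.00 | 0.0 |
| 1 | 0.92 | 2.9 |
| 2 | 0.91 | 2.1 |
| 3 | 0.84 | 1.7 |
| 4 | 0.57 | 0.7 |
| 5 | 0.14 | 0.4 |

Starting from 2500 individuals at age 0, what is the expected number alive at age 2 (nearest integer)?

Expected survivors = N0 · l_2 = 2500 × 0.91 = 2275 → 2275

2275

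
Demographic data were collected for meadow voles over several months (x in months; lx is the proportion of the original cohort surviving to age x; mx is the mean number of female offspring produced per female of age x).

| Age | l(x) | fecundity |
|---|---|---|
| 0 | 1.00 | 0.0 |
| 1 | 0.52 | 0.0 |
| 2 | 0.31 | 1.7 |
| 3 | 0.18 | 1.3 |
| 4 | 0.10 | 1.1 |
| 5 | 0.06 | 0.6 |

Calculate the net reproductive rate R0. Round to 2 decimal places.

lx·mx by age: 0, 0, 0.527, 0.234, 0.11, 0.036
R0 = Σ lx·mx = 0.907 → 0.91

0.91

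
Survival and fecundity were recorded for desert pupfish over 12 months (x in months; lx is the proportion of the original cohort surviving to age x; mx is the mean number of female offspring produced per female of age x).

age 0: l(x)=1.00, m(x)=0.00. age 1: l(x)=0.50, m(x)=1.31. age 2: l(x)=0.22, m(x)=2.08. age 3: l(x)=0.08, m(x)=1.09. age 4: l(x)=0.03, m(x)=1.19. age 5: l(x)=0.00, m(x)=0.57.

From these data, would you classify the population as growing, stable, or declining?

growing

R0 = Σ lx·mx = 0 + 0.655 + 0.4576 + 0.0872 + 0.0357 + 0 = 1.2355
R0 > 1, so the population is growing.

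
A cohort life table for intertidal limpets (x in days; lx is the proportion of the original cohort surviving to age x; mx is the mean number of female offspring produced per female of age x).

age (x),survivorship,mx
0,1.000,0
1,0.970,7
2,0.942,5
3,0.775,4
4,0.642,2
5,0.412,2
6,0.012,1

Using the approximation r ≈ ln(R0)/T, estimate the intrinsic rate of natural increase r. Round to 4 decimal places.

R0 = Σ lx·mx = 0 + 6.79 + 4.71 + 3.1 + 1.284 + 0.824 + 0.012 = 16.72
Σ x·lx·mx = 34.838; T = 34.838/16.72 = 2.08361…
r ≈ ln(R0)/T = ln(16.72)/2.08361… = 1.35179… → 1.3518

1.3518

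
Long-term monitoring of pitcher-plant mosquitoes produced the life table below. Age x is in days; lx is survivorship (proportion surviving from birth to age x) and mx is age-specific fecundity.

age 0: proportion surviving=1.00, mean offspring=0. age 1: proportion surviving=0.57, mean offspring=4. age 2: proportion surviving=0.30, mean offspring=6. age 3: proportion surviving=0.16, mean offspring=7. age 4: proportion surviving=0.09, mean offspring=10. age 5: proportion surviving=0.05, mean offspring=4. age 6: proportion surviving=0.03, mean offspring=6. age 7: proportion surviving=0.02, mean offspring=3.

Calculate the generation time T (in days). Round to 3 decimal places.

lx·mx: 0, 2.28, 1.8, 1.12, 0.9, 0.2, 0.18, 0.06 → R0 = 6.54
x·lx·mx: 0, 2.28, 3.6, 3.36, 3.6, 1, 1.08, 0.42 → Σ = 15.34
T = 15.34 / 6.54 = 2.345566… → 2.346

2.346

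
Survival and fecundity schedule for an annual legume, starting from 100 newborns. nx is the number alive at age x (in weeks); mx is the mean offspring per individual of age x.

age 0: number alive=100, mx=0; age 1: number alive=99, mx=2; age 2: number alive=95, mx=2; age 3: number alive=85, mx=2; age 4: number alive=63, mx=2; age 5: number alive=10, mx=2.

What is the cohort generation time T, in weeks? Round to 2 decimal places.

lx = nx/n0 = nx/100: 1, 0.99, 0.95, 0.85, 0.63, 0.1
lx·mx: 0, 1.98, 1.9, 1.7, 1.26, 0.2 → R0 = 7.04
x·lx·mx: 0, 1.98, 3.8, 5.1, 5.04, 1 → Σ = 16.92
T = 16.92 / 7.04 = 2.403409… → 2.40

2.40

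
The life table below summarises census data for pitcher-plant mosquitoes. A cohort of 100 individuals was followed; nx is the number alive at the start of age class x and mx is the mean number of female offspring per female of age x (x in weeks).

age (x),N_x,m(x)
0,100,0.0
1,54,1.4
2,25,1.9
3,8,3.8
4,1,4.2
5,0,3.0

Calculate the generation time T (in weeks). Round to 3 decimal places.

1.767

lx = nx/n0 = nx/100: 1, 0.54, 0.25, 0.08, 0.01, 0
lx·mx: 0, 0.756, 0.475, 0.304, 0.042, 0 → R0 = 1.577
x·lx·mx: 0, 0.756, 0.95, 0.912, 0.168, 0 → Σ = 2.786
T = 2.786 / 1.577 = 1.766646… → 1.767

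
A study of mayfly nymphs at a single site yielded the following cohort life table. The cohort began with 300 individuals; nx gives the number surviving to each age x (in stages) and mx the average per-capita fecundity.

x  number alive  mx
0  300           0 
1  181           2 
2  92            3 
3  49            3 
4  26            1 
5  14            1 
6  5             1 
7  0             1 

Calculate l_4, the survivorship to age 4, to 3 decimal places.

l_4 = n_4/n_0 = 26/300 = 0.086667… → 0.087

0.087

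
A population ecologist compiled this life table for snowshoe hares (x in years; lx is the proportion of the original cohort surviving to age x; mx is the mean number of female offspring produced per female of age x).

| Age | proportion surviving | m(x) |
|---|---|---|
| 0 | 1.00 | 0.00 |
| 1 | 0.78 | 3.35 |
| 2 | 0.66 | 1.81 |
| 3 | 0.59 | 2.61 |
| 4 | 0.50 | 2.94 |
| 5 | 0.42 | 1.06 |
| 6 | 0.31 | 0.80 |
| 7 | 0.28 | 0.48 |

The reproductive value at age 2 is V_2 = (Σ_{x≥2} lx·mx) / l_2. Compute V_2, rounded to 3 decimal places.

7.624

lx·mx for x ≥ 2: 1.1946, 1.5399, 1.47, 0.4452, 0.248, 0.1344 → sum = 5.0321
V_2 = 5.0321 / l_2 = 5.0321 / 0.66 = 7.624394… → 7.624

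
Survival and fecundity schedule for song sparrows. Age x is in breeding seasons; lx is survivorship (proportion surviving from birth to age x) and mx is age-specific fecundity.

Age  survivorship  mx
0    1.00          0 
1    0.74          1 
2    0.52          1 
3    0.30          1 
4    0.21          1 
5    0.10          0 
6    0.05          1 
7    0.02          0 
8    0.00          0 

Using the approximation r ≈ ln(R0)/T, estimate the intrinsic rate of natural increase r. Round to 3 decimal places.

0.285

R0 = Σ lx·mx = 0 + 0.74 + 0.52 + 0.3 + 0.21 + 0 + 0.05 + 0 + 0 = 1.82
Σ x·lx·mx = 3.82; T = 3.82/1.82 = 2.0989…
r ≈ ln(R0)/T = ln(1.82)/2.0989… = 0.28531… → 0.285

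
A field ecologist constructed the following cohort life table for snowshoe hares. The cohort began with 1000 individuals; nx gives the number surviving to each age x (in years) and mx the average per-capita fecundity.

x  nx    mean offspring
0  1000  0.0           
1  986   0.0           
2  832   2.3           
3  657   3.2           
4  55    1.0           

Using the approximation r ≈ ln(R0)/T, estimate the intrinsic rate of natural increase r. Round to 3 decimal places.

lx = nx/n0 = nx/1000: 1, 0.986, 0.832, 0.657, 0.055
R0 = Σ lx·mx = 0 + 0 + 1.9136 + 2.1024 + 0.055 = 4.071
Σ x·lx·mx = 10.3544; T = 10.3544/4.071 = 2.54345…
r ≈ ln(R0)/T = ln(4.071)/2.54345… = 0.55196… → 0.552

0.552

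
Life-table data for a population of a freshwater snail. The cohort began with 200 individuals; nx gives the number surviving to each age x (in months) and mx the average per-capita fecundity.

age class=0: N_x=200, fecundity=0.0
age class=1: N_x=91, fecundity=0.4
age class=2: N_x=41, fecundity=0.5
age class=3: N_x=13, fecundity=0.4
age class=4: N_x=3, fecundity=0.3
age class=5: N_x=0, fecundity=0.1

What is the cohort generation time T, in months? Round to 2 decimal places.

1.53

lx = nx/n0 = nx/200: 1, 0.455, 0.205, 0.065, 0.015, 0
lx·mx: 0, 0.182, 0.1025, 0.026, 0.0045, 0 → R0 = 0.315
x·lx·mx: 0, 0.182, 0.205, 0.078, 0.018, 0 → Σ = 0.483
T = 0.483 / 0.315 = 1.533333… → 1.53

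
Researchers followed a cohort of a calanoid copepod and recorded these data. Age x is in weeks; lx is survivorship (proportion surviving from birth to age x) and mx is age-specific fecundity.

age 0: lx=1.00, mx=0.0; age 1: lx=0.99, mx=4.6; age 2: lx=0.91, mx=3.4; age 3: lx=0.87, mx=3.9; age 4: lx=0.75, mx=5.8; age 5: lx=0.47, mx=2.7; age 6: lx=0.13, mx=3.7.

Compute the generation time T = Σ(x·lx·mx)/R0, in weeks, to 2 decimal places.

lx·mx: 0, 4.554, 3.094, 3.393, 4.35, 1.269, 0.481 → R0 = 17.141
x·lx·mx: 0, 4.554, 6.188, 10.179, 17.4, 6.345, 2.886 → Σ = 47.552
T = 47.552 / 17.141 = 2.774167… → 2.77

2.77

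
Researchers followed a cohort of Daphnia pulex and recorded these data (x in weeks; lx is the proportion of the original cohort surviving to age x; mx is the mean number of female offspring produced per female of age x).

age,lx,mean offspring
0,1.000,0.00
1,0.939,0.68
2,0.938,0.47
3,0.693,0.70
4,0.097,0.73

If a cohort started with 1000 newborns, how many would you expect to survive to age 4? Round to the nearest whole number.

97

Expected survivors = N0 · l_4 = 1000 × 0.097 = 97 → 97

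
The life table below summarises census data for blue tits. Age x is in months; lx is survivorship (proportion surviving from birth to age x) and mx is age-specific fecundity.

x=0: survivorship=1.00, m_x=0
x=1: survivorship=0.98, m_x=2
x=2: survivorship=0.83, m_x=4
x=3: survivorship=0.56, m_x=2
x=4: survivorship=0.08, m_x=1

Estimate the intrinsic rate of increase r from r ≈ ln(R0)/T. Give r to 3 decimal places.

0.986

R0 = Σ lx·mx = 0 + 1.96 + 3.32 + 1.12 + 0.08 = 6.48
Σ x·lx·mx = 12.28; T = 12.28/6.48 = 1.89506…
r ≈ ln(R0)/T = ln(6.48)/1.89506… = 0.9861… → 0.986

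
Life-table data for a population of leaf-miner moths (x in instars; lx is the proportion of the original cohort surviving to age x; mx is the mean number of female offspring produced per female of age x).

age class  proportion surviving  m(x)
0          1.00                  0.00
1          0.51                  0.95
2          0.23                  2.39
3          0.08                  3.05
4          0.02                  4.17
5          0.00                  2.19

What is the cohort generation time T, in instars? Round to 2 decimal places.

lx·mx: 0, 0.4845, 0.5497, 0.244, 0.0834, 0 → R0 = 1.3616
x·lx·mx: 0, 0.4845, 1.0994, 0.732, 0.3336, 0 → Σ = 2.6495
T = 2.6495 / 1.3616 = 1.945873… → 1.95

1.95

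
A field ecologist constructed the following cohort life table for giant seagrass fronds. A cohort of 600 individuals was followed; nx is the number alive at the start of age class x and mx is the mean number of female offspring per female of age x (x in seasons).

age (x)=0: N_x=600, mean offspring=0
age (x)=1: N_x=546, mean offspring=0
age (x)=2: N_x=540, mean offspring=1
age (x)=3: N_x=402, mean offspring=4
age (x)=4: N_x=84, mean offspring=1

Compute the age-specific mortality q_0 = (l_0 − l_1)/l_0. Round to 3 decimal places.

0.090

lx = nx/n0 = nx/600: 1, 0.91, 0.9, 0.67, 0.14
q_0 = (l_0 − l_1) / l_0 = (1 − 0.91) / 1
     = 0.09 / 1 = 0.09 → 0.090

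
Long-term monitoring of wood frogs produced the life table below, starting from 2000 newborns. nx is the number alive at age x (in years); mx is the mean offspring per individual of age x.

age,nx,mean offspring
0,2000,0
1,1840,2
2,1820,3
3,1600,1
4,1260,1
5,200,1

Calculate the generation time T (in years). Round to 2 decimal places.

lx = nx/n0 = nx/2000: 1, 0.92, 0.91, 0.8, 0.63, 0.1
lx·mx: 0, 1.84, 2.73, 0.8, 0.63, 0.1 → R0 = 6.1
x·lx·mx: 0, 1.84, 5.46, 2.4, 2.52, 0.5 → Σ = 12.72
T = 12.72 / 6.1 = 2.085246… → 2.09

2.09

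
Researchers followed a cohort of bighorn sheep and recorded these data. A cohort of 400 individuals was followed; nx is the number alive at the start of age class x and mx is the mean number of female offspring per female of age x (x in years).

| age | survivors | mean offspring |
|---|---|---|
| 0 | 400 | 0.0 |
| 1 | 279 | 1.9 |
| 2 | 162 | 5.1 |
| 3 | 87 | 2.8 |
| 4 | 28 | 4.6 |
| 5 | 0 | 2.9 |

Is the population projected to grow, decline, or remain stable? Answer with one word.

growing

lx = nx/n0 = nx/400: 1, 0.6975, 0.405, 0.2175, 0.07, 0
R0 = Σ lx·mx = 0 + 1.32525 + 2.0655 + 0.609 + 0.322 + 0 = 4.32175
R0 > 1, so the population is growing.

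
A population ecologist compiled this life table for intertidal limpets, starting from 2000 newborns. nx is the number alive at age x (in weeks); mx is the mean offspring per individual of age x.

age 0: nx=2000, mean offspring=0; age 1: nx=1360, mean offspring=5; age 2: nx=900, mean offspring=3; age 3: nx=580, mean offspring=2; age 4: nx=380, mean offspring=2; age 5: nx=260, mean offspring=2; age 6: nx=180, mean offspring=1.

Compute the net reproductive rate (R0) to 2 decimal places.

lx = nx/n0 = nx/2000: 1, 0.68, 0.45, 0.29, 0.19, 0.13, 0.09
lx·mx by age: 0, 3.4, 1.35, 0.58, 0.38, 0.26, 0.09
R0 = Σ lx·mx = 6.06 → 6.06

6.06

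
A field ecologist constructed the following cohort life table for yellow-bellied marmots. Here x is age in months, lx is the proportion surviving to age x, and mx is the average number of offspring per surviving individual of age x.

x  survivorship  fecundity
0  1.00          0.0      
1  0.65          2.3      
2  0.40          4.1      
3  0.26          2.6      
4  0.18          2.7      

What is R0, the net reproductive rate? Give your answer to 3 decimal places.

4.297

lx·mx by age: 0, 1.495, 1.64, 0.676, 0.486
R0 = Σ lx·mx = 4.297 → 4.297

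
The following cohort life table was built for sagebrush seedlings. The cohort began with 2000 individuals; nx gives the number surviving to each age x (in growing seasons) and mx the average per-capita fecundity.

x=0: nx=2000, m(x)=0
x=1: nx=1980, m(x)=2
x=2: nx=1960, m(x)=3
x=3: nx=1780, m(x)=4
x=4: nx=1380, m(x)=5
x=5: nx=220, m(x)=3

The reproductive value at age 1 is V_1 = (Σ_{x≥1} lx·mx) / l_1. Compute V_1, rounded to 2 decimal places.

lx = nx/n0 = nx/2000: 1, 0.99, 0.98, 0.89, 0.69, 0.11
lx·mx for x ≥ 1: 1.98, 2.94, 3.56, 3.45, 0.33 → sum = 12.26
V_1 = 12.26 / l_1 = 12.26 / 0.99 = 12.383838… → 12.38

12.38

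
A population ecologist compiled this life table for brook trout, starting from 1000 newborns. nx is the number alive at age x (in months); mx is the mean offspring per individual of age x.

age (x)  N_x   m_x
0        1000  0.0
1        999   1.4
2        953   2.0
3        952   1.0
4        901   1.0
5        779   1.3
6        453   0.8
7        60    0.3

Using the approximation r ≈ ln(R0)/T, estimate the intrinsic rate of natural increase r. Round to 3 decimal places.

0.647

lx = nx/n0 = nx/1000: 1, 0.999, 0.953, 0.952, 0.901, 0.779, 0.453, 0.06
R0 = Σ lx·mx = 0 + 1.3986 + 1.906 + 0.952 + 0.901 + 1.0127 + 0.3624 + 0.018 = 6.5507
Σ x·lx·mx = 19.0345; T = 19.0345/6.5507 = 2.90572…
r ≈ ln(R0)/T = ln(6.5507)/2.90572… = 0.64685… → 0.647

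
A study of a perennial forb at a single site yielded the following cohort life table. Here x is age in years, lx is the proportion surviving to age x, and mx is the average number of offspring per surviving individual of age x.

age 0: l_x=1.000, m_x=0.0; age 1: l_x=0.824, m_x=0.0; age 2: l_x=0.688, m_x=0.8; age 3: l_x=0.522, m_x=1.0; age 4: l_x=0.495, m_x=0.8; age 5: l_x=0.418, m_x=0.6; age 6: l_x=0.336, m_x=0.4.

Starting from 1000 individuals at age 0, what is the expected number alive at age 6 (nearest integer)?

336

Expected survivors = N0 · l_6 = 1000 × 0.336 = 336 → 336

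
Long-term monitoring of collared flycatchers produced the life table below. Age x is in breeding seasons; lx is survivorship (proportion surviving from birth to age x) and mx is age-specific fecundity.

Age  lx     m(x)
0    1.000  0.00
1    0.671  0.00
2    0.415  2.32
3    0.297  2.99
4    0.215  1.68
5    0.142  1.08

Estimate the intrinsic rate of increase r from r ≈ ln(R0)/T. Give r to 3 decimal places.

R0 = Σ lx·mx = 0 + 0 + 0.9628 + 0.88803 + 0.3612 + 0.15336 = 2.36539
Σ x·lx·mx = 6.80129; T = 6.80129/2.36539 = 2.87534…
r ≈ ln(R0)/T = ln(2.36539)/2.87534… = 0.29942… → 0.299

0.299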